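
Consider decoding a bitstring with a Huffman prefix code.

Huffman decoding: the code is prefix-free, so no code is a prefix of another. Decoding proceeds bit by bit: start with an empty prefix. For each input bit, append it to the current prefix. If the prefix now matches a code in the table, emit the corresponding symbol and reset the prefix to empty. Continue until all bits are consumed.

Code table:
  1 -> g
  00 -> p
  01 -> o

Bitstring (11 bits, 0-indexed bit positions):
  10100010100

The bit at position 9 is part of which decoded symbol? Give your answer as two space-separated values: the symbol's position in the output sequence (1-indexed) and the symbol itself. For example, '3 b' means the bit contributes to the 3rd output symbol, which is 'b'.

Bit 0: prefix='1' -> emit 'g', reset
Bit 1: prefix='0' (no match yet)
Bit 2: prefix='01' -> emit 'o', reset
Bit 3: prefix='0' (no match yet)
Bit 4: prefix='00' -> emit 'p', reset
Bit 5: prefix='0' (no match yet)
Bit 6: prefix='01' -> emit 'o', reset
Bit 7: prefix='0' (no match yet)
Bit 8: prefix='01' -> emit 'o', reset
Bit 9: prefix='0' (no match yet)
Bit 10: prefix='00' -> emit 'p', reset

Answer: 6 p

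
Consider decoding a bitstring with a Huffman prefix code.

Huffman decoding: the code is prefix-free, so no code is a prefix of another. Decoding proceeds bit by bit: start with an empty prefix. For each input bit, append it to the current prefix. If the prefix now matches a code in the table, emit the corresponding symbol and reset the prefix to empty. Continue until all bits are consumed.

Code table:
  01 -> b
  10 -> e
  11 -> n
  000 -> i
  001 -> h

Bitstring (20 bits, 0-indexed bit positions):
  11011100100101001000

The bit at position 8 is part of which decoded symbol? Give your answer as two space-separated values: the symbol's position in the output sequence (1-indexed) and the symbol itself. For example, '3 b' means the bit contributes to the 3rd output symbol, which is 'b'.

Answer: 4 h

Derivation:
Bit 0: prefix='1' (no match yet)
Bit 1: prefix='11' -> emit 'n', reset
Bit 2: prefix='0' (no match yet)
Bit 3: prefix='01' -> emit 'b', reset
Bit 4: prefix='1' (no match yet)
Bit 5: prefix='11' -> emit 'n', reset
Bit 6: prefix='0' (no match yet)
Bit 7: prefix='00' (no match yet)
Bit 8: prefix='001' -> emit 'h', reset
Bit 9: prefix='0' (no match yet)
Bit 10: prefix='00' (no match yet)
Bit 11: prefix='001' -> emit 'h', reset
Bit 12: prefix='0' (no match yet)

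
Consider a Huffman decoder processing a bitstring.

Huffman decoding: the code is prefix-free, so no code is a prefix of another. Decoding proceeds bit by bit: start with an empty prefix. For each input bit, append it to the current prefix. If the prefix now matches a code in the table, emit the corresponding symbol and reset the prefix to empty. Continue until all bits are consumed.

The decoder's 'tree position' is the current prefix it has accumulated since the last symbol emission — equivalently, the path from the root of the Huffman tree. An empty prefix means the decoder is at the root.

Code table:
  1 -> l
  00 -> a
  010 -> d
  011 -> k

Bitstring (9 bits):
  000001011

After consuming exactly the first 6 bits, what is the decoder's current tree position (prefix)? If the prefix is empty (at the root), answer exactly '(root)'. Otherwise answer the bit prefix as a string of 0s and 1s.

Answer: 01

Derivation:
Bit 0: prefix='0' (no match yet)
Bit 1: prefix='00' -> emit 'a', reset
Bit 2: prefix='0' (no match yet)
Bit 3: prefix='00' -> emit 'a', reset
Bit 4: prefix='0' (no match yet)
Bit 5: prefix='01' (no match yet)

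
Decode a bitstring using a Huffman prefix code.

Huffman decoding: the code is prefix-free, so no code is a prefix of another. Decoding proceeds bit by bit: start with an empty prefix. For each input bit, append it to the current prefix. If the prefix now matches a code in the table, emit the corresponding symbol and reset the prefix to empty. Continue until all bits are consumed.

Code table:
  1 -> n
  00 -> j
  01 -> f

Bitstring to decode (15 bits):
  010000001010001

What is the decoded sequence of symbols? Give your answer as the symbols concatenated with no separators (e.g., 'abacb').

Answer: fjjjnfjf

Derivation:
Bit 0: prefix='0' (no match yet)
Bit 1: prefix='01' -> emit 'f', reset
Bit 2: prefix='0' (no match yet)
Bit 3: prefix='00' -> emit 'j', reset
Bit 4: prefix='0' (no match yet)
Bit 5: prefix='00' -> emit 'j', reset
Bit 6: prefix='0' (no match yet)
Bit 7: prefix='00' -> emit 'j', reset
Bit 8: prefix='1' -> emit 'n', reset
Bit 9: prefix='0' (no match yet)
Bit 10: prefix='01' -> emit 'f', reset
Bit 11: prefix='0' (no match yet)
Bit 12: prefix='00' -> emit 'j', reset
Bit 13: prefix='0' (no match yet)
Bit 14: prefix='01' -> emit 'f', reset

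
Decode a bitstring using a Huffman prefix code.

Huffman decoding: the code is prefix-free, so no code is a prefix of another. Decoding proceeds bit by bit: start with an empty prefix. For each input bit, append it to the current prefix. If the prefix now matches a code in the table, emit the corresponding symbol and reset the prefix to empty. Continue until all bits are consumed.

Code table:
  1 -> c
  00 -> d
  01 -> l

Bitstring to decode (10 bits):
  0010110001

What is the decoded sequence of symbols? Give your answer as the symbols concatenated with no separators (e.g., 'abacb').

Answer: dclcdl

Derivation:
Bit 0: prefix='0' (no match yet)
Bit 1: prefix='00' -> emit 'd', reset
Bit 2: prefix='1' -> emit 'c', reset
Bit 3: prefix='0' (no match yet)
Bit 4: prefix='01' -> emit 'l', reset
Bit 5: prefix='1' -> emit 'c', reset
Bit 6: prefix='0' (no match yet)
Bit 7: prefix='00' -> emit 'd', reset
Bit 8: prefix='0' (no match yet)
Bit 9: prefix='01' -> emit 'l', reset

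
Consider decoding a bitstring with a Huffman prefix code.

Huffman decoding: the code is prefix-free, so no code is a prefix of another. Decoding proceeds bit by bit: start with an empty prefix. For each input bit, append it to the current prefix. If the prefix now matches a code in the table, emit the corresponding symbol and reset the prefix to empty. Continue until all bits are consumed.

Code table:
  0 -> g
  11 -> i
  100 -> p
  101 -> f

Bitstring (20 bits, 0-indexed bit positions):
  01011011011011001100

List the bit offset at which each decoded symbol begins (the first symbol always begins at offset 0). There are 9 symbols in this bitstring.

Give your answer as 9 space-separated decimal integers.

Answer: 0 1 4 7 10 13 16 18 19

Derivation:
Bit 0: prefix='0' -> emit 'g', reset
Bit 1: prefix='1' (no match yet)
Bit 2: prefix='10' (no match yet)
Bit 3: prefix='101' -> emit 'f', reset
Bit 4: prefix='1' (no match yet)
Bit 5: prefix='10' (no match yet)
Bit 6: prefix='101' -> emit 'f', reset
Bit 7: prefix='1' (no match yet)
Bit 8: prefix='10' (no match yet)
Bit 9: prefix='101' -> emit 'f', reset
Bit 10: prefix='1' (no match yet)
Bit 11: prefix='10' (no match yet)
Bit 12: prefix='101' -> emit 'f', reset
Bit 13: prefix='1' (no match yet)
Bit 14: prefix='10' (no match yet)
Bit 15: prefix='100' -> emit 'p', reset
Bit 16: prefix='1' (no match yet)
Bit 17: prefix='11' -> emit 'i', reset
Bit 18: prefix='0' -> emit 'g', reset
Bit 19: prefix='0' -> emit 'g', reset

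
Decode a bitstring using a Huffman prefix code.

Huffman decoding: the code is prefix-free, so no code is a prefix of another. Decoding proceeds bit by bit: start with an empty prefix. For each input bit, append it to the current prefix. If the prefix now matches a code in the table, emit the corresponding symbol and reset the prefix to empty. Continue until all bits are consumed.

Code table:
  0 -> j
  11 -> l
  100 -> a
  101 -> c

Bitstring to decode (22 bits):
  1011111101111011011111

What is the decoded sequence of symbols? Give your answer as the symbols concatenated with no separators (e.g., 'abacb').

Bit 0: prefix='1' (no match yet)
Bit 1: prefix='10' (no match yet)
Bit 2: prefix='101' -> emit 'c', reset
Bit 3: prefix='1' (no match yet)
Bit 4: prefix='11' -> emit 'l', reset
Bit 5: prefix='1' (no match yet)
Bit 6: prefix='11' -> emit 'l', reset
Bit 7: prefix='1' (no match yet)
Bit 8: prefix='10' (no match yet)
Bit 9: prefix='101' -> emit 'c', reset
Bit 10: prefix='1' (no match yet)
Bit 11: prefix='11' -> emit 'l', reset
Bit 12: prefix='1' (no match yet)
Bit 13: prefix='10' (no match yet)
Bit 14: prefix='101' -> emit 'c', reset
Bit 15: prefix='1' (no match yet)
Bit 16: prefix='10' (no match yet)
Bit 17: prefix='101' -> emit 'c', reset
Bit 18: prefix='1' (no match yet)
Bit 19: prefix='11' -> emit 'l', reset
Bit 20: prefix='1' (no match yet)
Bit 21: prefix='11' -> emit 'l', reset

Answer: cllclccll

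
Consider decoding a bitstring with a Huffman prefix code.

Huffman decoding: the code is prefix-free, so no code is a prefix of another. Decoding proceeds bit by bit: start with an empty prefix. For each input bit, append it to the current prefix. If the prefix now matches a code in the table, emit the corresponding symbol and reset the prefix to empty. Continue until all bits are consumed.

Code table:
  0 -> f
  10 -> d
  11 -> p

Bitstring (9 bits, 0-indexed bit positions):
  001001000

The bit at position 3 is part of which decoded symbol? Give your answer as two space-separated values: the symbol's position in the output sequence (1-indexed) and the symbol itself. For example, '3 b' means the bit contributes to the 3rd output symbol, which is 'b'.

Bit 0: prefix='0' -> emit 'f', reset
Bit 1: prefix='0' -> emit 'f', reset
Bit 2: prefix='1' (no match yet)
Bit 3: prefix='10' -> emit 'd', reset
Bit 4: prefix='0' -> emit 'f', reset
Bit 5: prefix='1' (no match yet)
Bit 6: prefix='10' -> emit 'd', reset
Bit 7: prefix='0' -> emit 'f', reset

Answer: 3 d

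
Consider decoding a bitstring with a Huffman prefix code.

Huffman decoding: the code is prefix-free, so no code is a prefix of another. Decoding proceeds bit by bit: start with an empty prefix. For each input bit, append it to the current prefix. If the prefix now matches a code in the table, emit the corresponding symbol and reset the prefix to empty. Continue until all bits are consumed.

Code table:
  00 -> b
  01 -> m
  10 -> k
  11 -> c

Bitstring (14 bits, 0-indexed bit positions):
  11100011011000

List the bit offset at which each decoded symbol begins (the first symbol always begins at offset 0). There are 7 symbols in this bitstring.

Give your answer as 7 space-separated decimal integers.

Bit 0: prefix='1' (no match yet)
Bit 1: prefix='11' -> emit 'c', reset
Bit 2: prefix='1' (no match yet)
Bit 3: prefix='10' -> emit 'k', reset
Bit 4: prefix='0' (no match yet)
Bit 5: prefix='00' -> emit 'b', reset
Bit 6: prefix='1' (no match yet)
Bit 7: prefix='11' -> emit 'c', reset
Bit 8: prefix='0' (no match yet)
Bit 9: prefix='01' -> emit 'm', reset
Bit 10: prefix='1' (no match yet)
Bit 11: prefix='10' -> emit 'k', reset
Bit 12: prefix='0' (no match yet)
Bit 13: prefix='00' -> emit 'b', reset

Answer: 0 2 4 6 8 10 12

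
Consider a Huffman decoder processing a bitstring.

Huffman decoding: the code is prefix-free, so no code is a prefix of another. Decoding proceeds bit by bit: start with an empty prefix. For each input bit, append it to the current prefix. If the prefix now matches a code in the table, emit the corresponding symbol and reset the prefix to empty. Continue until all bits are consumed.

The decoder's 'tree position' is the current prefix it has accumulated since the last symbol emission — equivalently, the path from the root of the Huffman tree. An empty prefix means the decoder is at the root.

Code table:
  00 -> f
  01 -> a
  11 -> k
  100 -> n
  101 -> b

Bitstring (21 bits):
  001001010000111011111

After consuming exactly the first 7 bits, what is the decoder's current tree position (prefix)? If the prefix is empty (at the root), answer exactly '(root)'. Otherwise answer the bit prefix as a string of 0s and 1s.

Bit 0: prefix='0' (no match yet)
Bit 1: prefix='00' -> emit 'f', reset
Bit 2: prefix='1' (no match yet)
Bit 3: prefix='10' (no match yet)
Bit 4: prefix='100' -> emit 'n', reset
Bit 5: prefix='1' (no match yet)
Bit 6: prefix='10' (no match yet)

Answer: 10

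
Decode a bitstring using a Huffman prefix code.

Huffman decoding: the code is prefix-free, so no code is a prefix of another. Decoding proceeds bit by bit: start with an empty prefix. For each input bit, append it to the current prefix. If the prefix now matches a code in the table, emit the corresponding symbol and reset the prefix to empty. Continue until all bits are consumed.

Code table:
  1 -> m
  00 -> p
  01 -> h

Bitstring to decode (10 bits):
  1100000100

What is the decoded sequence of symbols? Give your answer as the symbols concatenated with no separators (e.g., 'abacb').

Answer: mmpphp

Derivation:
Bit 0: prefix='1' -> emit 'm', reset
Bit 1: prefix='1' -> emit 'm', reset
Bit 2: prefix='0' (no match yet)
Bit 3: prefix='00' -> emit 'p', reset
Bit 4: prefix='0' (no match yet)
Bit 5: prefix='00' -> emit 'p', reset
Bit 6: prefix='0' (no match yet)
Bit 7: prefix='01' -> emit 'h', reset
Bit 8: prefix='0' (no match yet)
Bit 9: prefix='00' -> emit 'p', reset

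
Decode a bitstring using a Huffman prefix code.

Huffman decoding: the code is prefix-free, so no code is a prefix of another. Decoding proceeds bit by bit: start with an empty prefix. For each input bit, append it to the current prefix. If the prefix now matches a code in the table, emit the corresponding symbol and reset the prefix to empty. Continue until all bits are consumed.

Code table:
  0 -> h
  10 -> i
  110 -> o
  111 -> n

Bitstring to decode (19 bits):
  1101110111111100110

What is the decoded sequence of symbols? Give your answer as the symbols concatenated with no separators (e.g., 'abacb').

Answer: onhnniho

Derivation:
Bit 0: prefix='1' (no match yet)
Bit 1: prefix='11' (no match yet)
Bit 2: prefix='110' -> emit 'o', reset
Bit 3: prefix='1' (no match yet)
Bit 4: prefix='11' (no match yet)
Bit 5: prefix='111' -> emit 'n', reset
Bit 6: prefix='0' -> emit 'h', reset
Bit 7: prefix='1' (no match yet)
Bit 8: prefix='11' (no match yet)
Bit 9: prefix='111' -> emit 'n', reset
Bit 10: prefix='1' (no match yet)
Bit 11: prefix='11' (no match yet)
Bit 12: prefix='111' -> emit 'n', reset
Bit 13: prefix='1' (no match yet)
Bit 14: prefix='10' -> emit 'i', reset
Bit 15: prefix='0' -> emit 'h', reset
Bit 16: prefix='1' (no match yet)
Bit 17: prefix='11' (no match yet)
Bit 18: prefix='110' -> emit 'o', reset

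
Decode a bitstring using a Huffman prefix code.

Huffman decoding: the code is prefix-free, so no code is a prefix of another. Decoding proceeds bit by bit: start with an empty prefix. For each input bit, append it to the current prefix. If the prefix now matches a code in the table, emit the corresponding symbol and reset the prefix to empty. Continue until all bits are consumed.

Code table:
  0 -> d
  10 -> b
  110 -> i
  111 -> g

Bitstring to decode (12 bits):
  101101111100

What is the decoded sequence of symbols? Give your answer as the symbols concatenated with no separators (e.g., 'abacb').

Bit 0: prefix='1' (no match yet)
Bit 1: prefix='10' -> emit 'b', reset
Bit 2: prefix='1' (no match yet)
Bit 3: prefix='11' (no match yet)
Bit 4: prefix='110' -> emit 'i', reset
Bit 5: prefix='1' (no match yet)
Bit 6: prefix='11' (no match yet)
Bit 7: prefix='111' -> emit 'g', reset
Bit 8: prefix='1' (no match yet)
Bit 9: prefix='11' (no match yet)
Bit 10: prefix='110' -> emit 'i', reset
Bit 11: prefix='0' -> emit 'd', reset

Answer: bigid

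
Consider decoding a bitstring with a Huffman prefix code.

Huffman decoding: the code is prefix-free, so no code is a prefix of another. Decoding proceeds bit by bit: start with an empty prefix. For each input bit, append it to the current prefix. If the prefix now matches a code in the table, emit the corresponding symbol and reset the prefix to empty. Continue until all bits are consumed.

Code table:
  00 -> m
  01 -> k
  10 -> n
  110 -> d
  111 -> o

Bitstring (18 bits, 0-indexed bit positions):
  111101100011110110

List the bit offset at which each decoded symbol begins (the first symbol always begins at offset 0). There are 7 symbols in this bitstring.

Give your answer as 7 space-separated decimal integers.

Answer: 0 3 5 8 10 13 15

Derivation:
Bit 0: prefix='1' (no match yet)
Bit 1: prefix='11' (no match yet)
Bit 2: prefix='111' -> emit 'o', reset
Bit 3: prefix='1' (no match yet)
Bit 4: prefix='10' -> emit 'n', reset
Bit 5: prefix='1' (no match yet)
Bit 6: prefix='11' (no match yet)
Bit 7: prefix='110' -> emit 'd', reset
Bit 8: prefix='0' (no match yet)
Bit 9: prefix='00' -> emit 'm', reset
Bit 10: prefix='1' (no match yet)
Bit 11: prefix='11' (no match yet)
Bit 12: prefix='111' -> emit 'o', reset
Bit 13: prefix='1' (no match yet)
Bit 14: prefix='10' -> emit 'n', reset
Bit 15: prefix='1' (no match yet)
Bit 16: prefix='11' (no match yet)
Bit 17: prefix='110' -> emit 'd', reset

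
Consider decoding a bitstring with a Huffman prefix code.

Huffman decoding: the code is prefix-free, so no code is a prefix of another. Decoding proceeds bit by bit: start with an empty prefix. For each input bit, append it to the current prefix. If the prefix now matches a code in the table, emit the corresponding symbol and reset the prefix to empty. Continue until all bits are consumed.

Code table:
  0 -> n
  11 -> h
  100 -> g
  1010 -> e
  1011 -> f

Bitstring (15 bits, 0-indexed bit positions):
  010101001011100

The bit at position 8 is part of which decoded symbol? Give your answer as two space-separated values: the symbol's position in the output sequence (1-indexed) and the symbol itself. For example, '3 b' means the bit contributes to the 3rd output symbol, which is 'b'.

Bit 0: prefix='0' -> emit 'n', reset
Bit 1: prefix='1' (no match yet)
Bit 2: prefix='10' (no match yet)
Bit 3: prefix='101' (no match yet)
Bit 4: prefix='1010' -> emit 'e', reset
Bit 5: prefix='1' (no match yet)
Bit 6: prefix='10' (no match yet)
Bit 7: prefix='100' -> emit 'g', reset
Bit 8: prefix='1' (no match yet)
Bit 9: prefix='10' (no match yet)
Bit 10: prefix='101' (no match yet)
Bit 11: prefix='1011' -> emit 'f', reset
Bit 12: prefix='1' (no match yet)

Answer: 4 f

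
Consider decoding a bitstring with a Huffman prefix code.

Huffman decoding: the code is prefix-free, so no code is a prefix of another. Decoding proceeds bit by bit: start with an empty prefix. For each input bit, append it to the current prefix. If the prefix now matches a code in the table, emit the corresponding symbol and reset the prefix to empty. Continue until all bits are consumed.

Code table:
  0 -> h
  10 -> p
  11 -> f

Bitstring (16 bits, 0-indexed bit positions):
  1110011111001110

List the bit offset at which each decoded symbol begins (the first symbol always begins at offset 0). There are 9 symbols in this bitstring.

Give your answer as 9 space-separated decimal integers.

Bit 0: prefix='1' (no match yet)
Bit 1: prefix='11' -> emit 'f', reset
Bit 2: prefix='1' (no match yet)
Bit 3: prefix='10' -> emit 'p', reset
Bit 4: prefix='0' -> emit 'h', reset
Bit 5: prefix='1' (no match yet)
Bit 6: prefix='11' -> emit 'f', reset
Bit 7: prefix='1' (no match yet)
Bit 8: prefix='11' -> emit 'f', reset
Bit 9: prefix='1' (no match yet)
Bit 10: prefix='10' -> emit 'p', reset
Bit 11: prefix='0' -> emit 'h', reset
Bit 12: prefix='1' (no match yet)
Bit 13: prefix='11' -> emit 'f', reset
Bit 14: prefix='1' (no match yet)
Bit 15: prefix='10' -> emit 'p', reset

Answer: 0 2 4 5 7 9 11 12 14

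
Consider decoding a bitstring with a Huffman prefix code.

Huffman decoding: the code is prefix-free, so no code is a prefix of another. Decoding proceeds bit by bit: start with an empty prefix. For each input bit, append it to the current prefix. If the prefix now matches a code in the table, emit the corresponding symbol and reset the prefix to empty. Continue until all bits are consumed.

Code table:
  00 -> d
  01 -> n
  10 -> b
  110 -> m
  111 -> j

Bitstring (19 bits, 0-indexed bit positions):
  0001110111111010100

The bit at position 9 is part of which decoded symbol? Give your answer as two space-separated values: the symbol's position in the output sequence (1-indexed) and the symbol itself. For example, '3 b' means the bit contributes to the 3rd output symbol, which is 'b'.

Answer: 4 j

Derivation:
Bit 0: prefix='0' (no match yet)
Bit 1: prefix='00' -> emit 'd', reset
Bit 2: prefix='0' (no match yet)
Bit 3: prefix='01' -> emit 'n', reset
Bit 4: prefix='1' (no match yet)
Bit 5: prefix='11' (no match yet)
Bit 6: prefix='110' -> emit 'm', reset
Bit 7: prefix='1' (no match yet)
Bit 8: prefix='11' (no match yet)
Bit 9: prefix='111' -> emit 'j', reset
Bit 10: prefix='1' (no match yet)
Bit 11: prefix='11' (no match yet)
Bit 12: prefix='111' -> emit 'j', reset
Bit 13: prefix='0' (no match yet)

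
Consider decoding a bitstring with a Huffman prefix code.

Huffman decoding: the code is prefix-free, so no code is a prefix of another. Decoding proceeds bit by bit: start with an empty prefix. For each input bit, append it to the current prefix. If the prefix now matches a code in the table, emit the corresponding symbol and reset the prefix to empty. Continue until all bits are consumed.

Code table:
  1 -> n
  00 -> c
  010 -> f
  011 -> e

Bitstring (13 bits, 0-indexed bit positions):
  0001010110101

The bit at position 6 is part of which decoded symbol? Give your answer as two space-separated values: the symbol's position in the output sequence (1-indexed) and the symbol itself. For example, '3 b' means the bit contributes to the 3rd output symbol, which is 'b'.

Answer: 4 e

Derivation:
Bit 0: prefix='0' (no match yet)
Bit 1: prefix='00' -> emit 'c', reset
Bit 2: prefix='0' (no match yet)
Bit 3: prefix='01' (no match yet)
Bit 4: prefix='010' -> emit 'f', reset
Bit 5: prefix='1' -> emit 'n', reset
Bit 6: prefix='0' (no match yet)
Bit 7: prefix='01' (no match yet)
Bit 8: prefix='011' -> emit 'e', reset
Bit 9: prefix='0' (no match yet)
Bit 10: prefix='01' (no match yet)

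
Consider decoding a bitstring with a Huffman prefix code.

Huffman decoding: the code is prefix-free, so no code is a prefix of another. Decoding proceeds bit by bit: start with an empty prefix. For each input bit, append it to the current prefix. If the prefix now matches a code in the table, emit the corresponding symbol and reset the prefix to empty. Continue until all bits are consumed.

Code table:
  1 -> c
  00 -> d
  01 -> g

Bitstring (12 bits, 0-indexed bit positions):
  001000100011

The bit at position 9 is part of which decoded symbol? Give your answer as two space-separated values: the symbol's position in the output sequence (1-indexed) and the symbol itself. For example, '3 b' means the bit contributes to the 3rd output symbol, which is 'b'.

Bit 0: prefix='0' (no match yet)
Bit 1: prefix='00' -> emit 'd', reset
Bit 2: prefix='1' -> emit 'c', reset
Bit 3: prefix='0' (no match yet)
Bit 4: prefix='00' -> emit 'd', reset
Bit 5: prefix='0' (no match yet)
Bit 6: prefix='01' -> emit 'g', reset
Bit 7: prefix='0' (no match yet)
Bit 8: prefix='00' -> emit 'd', reset
Bit 9: prefix='0' (no match yet)
Bit 10: prefix='01' -> emit 'g', reset
Bit 11: prefix='1' -> emit 'c', reset

Answer: 6 g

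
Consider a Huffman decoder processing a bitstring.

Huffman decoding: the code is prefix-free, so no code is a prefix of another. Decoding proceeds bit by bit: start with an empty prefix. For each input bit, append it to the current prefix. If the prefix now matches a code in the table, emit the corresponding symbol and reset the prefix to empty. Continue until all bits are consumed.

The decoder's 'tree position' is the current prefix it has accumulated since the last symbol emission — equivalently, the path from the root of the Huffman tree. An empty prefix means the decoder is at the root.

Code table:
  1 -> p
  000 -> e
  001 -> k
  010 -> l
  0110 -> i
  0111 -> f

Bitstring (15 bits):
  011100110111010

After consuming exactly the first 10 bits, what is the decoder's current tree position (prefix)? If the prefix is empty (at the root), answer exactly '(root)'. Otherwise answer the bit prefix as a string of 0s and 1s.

Answer: 01

Derivation:
Bit 0: prefix='0' (no match yet)
Bit 1: prefix='01' (no match yet)
Bit 2: prefix='011' (no match yet)
Bit 3: prefix='0111' -> emit 'f', reset
Bit 4: prefix='0' (no match yet)
Bit 5: prefix='00' (no match yet)
Bit 6: prefix='001' -> emit 'k', reset
Bit 7: prefix='1' -> emit 'p', reset
Bit 8: prefix='0' (no match yet)
Bit 9: prefix='01' (no match yet)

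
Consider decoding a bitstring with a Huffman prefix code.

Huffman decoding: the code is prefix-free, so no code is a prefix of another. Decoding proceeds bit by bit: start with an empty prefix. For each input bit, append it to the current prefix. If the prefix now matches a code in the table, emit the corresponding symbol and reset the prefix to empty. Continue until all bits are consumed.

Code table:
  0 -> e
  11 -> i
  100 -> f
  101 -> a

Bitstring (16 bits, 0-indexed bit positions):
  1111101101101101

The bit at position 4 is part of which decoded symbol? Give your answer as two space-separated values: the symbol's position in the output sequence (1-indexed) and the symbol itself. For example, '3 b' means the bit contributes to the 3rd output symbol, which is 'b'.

Answer: 3 a

Derivation:
Bit 0: prefix='1' (no match yet)
Bit 1: prefix='11' -> emit 'i', reset
Bit 2: prefix='1' (no match yet)
Bit 3: prefix='11' -> emit 'i', reset
Bit 4: prefix='1' (no match yet)
Bit 5: prefix='10' (no match yet)
Bit 6: prefix='101' -> emit 'a', reset
Bit 7: prefix='1' (no match yet)
Bit 8: prefix='10' (no match yet)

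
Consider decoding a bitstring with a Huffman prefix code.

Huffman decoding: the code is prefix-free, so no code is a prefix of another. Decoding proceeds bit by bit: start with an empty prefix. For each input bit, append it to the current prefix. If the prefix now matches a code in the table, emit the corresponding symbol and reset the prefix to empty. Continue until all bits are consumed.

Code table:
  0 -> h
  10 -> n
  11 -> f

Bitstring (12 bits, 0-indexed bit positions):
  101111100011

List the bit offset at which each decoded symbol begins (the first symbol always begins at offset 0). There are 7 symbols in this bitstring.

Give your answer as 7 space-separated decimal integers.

Answer: 0 2 4 6 8 9 10

Derivation:
Bit 0: prefix='1' (no match yet)
Bit 1: prefix='10' -> emit 'n', reset
Bit 2: prefix='1' (no match yet)
Bit 3: prefix='11' -> emit 'f', reset
Bit 4: prefix='1' (no match yet)
Bit 5: prefix='11' -> emit 'f', reset
Bit 6: prefix='1' (no match yet)
Bit 7: prefix='10' -> emit 'n', reset
Bit 8: prefix='0' -> emit 'h', reset
Bit 9: prefix='0' -> emit 'h', reset
Bit 10: prefix='1' (no match yet)
Bit 11: prefix='11' -> emit 'f', reset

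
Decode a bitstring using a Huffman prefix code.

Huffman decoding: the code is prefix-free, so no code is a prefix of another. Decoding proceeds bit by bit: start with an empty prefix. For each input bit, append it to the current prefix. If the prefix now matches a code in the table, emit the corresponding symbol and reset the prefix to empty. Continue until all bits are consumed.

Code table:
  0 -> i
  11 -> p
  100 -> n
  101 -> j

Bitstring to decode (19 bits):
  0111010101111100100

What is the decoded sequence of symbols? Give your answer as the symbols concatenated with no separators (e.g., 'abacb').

Answer: ipjijppiin

Derivation:
Bit 0: prefix='0' -> emit 'i', reset
Bit 1: prefix='1' (no match yet)
Bit 2: prefix='11' -> emit 'p', reset
Bit 3: prefix='1' (no match yet)
Bit 4: prefix='10' (no match yet)
Bit 5: prefix='101' -> emit 'j', reset
Bit 6: prefix='0' -> emit 'i', reset
Bit 7: prefix='1' (no match yet)
Bit 8: prefix='10' (no match yet)
Bit 9: prefix='101' -> emit 'j', reset
Bit 10: prefix='1' (no match yet)
Bit 11: prefix='11' -> emit 'p', reset
Bit 12: prefix='1' (no match yet)
Bit 13: prefix='11' -> emit 'p', reset
Bit 14: prefix='0' -> emit 'i', reset
Bit 15: prefix='0' -> emit 'i', reset
Bit 16: prefix='1' (no match yet)
Bit 17: prefix='10' (no match yet)
Bit 18: prefix='100' -> emit 'n', reset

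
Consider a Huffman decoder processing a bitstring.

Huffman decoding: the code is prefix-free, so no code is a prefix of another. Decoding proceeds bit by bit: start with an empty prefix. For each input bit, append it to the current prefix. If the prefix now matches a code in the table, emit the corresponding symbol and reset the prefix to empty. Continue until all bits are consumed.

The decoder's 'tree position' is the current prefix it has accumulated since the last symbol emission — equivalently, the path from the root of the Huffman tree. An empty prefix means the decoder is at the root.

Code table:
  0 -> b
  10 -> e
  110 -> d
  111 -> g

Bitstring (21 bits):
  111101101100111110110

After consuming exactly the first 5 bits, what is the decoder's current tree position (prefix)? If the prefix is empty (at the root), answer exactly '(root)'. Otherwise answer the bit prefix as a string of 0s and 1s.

Bit 0: prefix='1' (no match yet)
Bit 1: prefix='11' (no match yet)
Bit 2: prefix='111' -> emit 'g', reset
Bit 3: prefix='1' (no match yet)
Bit 4: prefix='10' -> emit 'e', reset

Answer: (root)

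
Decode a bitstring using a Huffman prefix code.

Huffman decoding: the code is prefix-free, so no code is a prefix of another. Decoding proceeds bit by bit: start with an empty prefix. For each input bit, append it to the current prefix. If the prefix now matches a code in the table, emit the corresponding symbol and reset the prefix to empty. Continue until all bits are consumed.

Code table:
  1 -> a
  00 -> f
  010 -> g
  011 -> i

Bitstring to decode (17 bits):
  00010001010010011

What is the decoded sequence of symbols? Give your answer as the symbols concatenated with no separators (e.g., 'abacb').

Answer: fgfaggi

Derivation:
Bit 0: prefix='0' (no match yet)
Bit 1: prefix='00' -> emit 'f', reset
Bit 2: prefix='0' (no match yet)
Bit 3: prefix='01' (no match yet)
Bit 4: prefix='010' -> emit 'g', reset
Bit 5: prefix='0' (no match yet)
Bit 6: prefix='00' -> emit 'f', reset
Bit 7: prefix='1' -> emit 'a', reset
Bit 8: prefix='0' (no match yet)
Bit 9: prefix='01' (no match yet)
Bit 10: prefix='010' -> emit 'g', reset
Bit 11: prefix='0' (no match yet)
Bit 12: prefix='01' (no match yet)
Bit 13: prefix='010' -> emit 'g', reset
Bit 14: prefix='0' (no match yet)
Bit 15: prefix='01' (no match yet)
Bit 16: prefix='011' -> emit 'i', reset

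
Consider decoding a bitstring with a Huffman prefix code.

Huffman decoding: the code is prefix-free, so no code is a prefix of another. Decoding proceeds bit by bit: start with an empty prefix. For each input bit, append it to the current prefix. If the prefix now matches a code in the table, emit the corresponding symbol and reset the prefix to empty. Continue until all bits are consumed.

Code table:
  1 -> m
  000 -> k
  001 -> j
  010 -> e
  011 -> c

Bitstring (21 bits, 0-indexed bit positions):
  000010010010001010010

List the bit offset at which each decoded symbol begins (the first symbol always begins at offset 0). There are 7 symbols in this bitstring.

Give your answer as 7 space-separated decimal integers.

Answer: 0 3 6 9 12 15 18

Derivation:
Bit 0: prefix='0' (no match yet)
Bit 1: prefix='00' (no match yet)
Bit 2: prefix='000' -> emit 'k', reset
Bit 3: prefix='0' (no match yet)
Bit 4: prefix='01' (no match yet)
Bit 5: prefix='010' -> emit 'e', reset
Bit 6: prefix='0' (no match yet)
Bit 7: prefix='01' (no match yet)
Bit 8: prefix='010' -> emit 'e', reset
Bit 9: prefix='0' (no match yet)
Bit 10: prefix='01' (no match yet)
Bit 11: prefix='010' -> emit 'e', reset
Bit 12: prefix='0' (no match yet)
Bit 13: prefix='00' (no match yet)
Bit 14: prefix='001' -> emit 'j', reset
Bit 15: prefix='0' (no match yet)
Bit 16: prefix='01' (no match yet)
Bit 17: prefix='010' -> emit 'e', reset
Bit 18: prefix='0' (no match yet)
Bit 19: prefix='01' (no match yet)
Bit 20: prefix='010' -> emit 'e', reset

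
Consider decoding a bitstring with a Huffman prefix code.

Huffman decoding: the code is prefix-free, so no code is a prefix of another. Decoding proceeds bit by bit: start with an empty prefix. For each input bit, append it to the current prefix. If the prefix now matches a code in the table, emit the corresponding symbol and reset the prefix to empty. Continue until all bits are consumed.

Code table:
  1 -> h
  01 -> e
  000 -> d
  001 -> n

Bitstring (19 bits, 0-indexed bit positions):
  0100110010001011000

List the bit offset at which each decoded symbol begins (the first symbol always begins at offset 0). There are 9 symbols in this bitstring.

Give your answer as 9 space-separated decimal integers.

Answer: 0 2 5 6 9 12 13 15 16

Derivation:
Bit 0: prefix='0' (no match yet)
Bit 1: prefix='01' -> emit 'e', reset
Bit 2: prefix='0' (no match yet)
Bit 3: prefix='00' (no match yet)
Bit 4: prefix='001' -> emit 'n', reset
Bit 5: prefix='1' -> emit 'h', reset
Bit 6: prefix='0' (no match yet)
Bit 7: prefix='00' (no match yet)
Bit 8: prefix='001' -> emit 'n', reset
Bit 9: prefix='0' (no match yet)
Bit 10: prefix='00' (no match yet)
Bit 11: prefix='000' -> emit 'd', reset
Bit 12: prefix='1' -> emit 'h', reset
Bit 13: prefix='0' (no match yet)
Bit 14: prefix='01' -> emit 'e', reset
Bit 15: prefix='1' -> emit 'h', reset
Bit 16: prefix='0' (no match yet)
Bit 17: prefix='00' (no match yet)
Bit 18: prefix='000' -> emit 'd', reset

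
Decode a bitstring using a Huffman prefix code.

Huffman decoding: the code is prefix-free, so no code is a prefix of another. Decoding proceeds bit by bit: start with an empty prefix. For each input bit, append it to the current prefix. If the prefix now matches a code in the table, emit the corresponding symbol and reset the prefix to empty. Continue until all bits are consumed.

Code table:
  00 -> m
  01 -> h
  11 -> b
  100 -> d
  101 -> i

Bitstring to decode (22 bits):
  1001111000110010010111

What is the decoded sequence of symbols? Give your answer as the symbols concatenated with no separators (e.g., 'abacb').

Answer: dbbmhddib

Derivation:
Bit 0: prefix='1' (no match yet)
Bit 1: prefix='10' (no match yet)
Bit 2: prefix='100' -> emit 'd', reset
Bit 3: prefix='1' (no match yet)
Bit 4: prefix='11' -> emit 'b', reset
Bit 5: prefix='1' (no match yet)
Bit 6: prefix='11' -> emit 'b', reset
Bit 7: prefix='0' (no match yet)
Bit 8: prefix='00' -> emit 'm', reset
Bit 9: prefix='0' (no match yet)
Bit 10: prefix='01' -> emit 'h', reset
Bit 11: prefix='1' (no match yet)
Bit 12: prefix='10' (no match yet)
Bit 13: prefix='100' -> emit 'd', reset
Bit 14: prefix='1' (no match yet)
Bit 15: prefix='10' (no match yet)
Bit 16: prefix='100' -> emit 'd', reset
Bit 17: prefix='1' (no match yet)
Bit 18: prefix='10' (no match yet)
Bit 19: prefix='101' -> emit 'i', reset
Bit 20: prefix='1' (no match yet)
Bit 21: prefix='11' -> emit 'b', reset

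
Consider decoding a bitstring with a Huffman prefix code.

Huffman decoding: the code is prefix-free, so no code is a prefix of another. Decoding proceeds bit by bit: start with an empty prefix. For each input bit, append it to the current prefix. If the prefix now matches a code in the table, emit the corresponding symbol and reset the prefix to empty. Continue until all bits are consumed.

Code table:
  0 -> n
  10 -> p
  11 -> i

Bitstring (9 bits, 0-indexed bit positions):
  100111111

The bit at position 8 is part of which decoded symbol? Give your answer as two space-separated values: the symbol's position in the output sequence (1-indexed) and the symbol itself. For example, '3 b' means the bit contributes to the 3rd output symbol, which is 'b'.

Bit 0: prefix='1' (no match yet)
Bit 1: prefix='10' -> emit 'p', reset
Bit 2: prefix='0' -> emit 'n', reset
Bit 3: prefix='1' (no match yet)
Bit 4: prefix='11' -> emit 'i', reset
Bit 5: prefix='1' (no match yet)
Bit 6: prefix='11' -> emit 'i', reset
Bit 7: prefix='1' (no match yet)
Bit 8: prefix='11' -> emit 'i', reset

Answer: 5 i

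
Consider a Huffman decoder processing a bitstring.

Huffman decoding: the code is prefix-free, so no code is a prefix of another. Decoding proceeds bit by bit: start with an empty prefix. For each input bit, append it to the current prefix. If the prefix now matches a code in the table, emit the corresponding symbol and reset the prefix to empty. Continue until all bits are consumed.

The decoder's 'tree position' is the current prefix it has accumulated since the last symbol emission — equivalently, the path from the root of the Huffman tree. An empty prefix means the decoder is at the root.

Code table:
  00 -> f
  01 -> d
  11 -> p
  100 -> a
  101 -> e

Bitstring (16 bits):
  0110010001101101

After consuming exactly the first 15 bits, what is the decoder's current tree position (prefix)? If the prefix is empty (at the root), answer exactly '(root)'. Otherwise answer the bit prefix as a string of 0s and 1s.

Bit 0: prefix='0' (no match yet)
Bit 1: prefix='01' -> emit 'd', reset
Bit 2: prefix='1' (no match yet)
Bit 3: prefix='10' (no match yet)
Bit 4: prefix='100' -> emit 'a', reset
Bit 5: prefix='1' (no match yet)
Bit 6: prefix='10' (no match yet)
Bit 7: prefix='100' -> emit 'a', reset
Bit 8: prefix='0' (no match yet)
Bit 9: prefix='01' -> emit 'd', reset
Bit 10: prefix='1' (no match yet)
Bit 11: prefix='10' (no match yet)
Bit 12: prefix='101' -> emit 'e', reset
Bit 13: prefix='1' (no match yet)
Bit 14: prefix='10' (no match yet)

Answer: 10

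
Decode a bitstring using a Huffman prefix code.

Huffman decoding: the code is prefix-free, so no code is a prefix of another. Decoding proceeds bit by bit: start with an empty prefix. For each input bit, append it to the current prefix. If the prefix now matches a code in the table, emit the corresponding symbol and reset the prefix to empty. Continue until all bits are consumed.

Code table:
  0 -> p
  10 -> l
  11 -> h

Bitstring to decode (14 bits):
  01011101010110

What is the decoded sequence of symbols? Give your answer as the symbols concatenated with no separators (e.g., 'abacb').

Answer: plhlllhp

Derivation:
Bit 0: prefix='0' -> emit 'p', reset
Bit 1: prefix='1' (no match yet)
Bit 2: prefix='10' -> emit 'l', reset
Bit 3: prefix='1' (no match yet)
Bit 4: prefix='11' -> emit 'h', reset
Bit 5: prefix='1' (no match yet)
Bit 6: prefix='10' -> emit 'l', reset
Bit 7: prefix='1' (no match yet)
Bit 8: prefix='10' -> emit 'l', reset
Bit 9: prefix='1' (no match yet)
Bit 10: prefix='10' -> emit 'l', reset
Bit 11: prefix='1' (no match yet)
Bit 12: prefix='11' -> emit 'h', reset
Bit 13: prefix='0' -> emit 'p', reset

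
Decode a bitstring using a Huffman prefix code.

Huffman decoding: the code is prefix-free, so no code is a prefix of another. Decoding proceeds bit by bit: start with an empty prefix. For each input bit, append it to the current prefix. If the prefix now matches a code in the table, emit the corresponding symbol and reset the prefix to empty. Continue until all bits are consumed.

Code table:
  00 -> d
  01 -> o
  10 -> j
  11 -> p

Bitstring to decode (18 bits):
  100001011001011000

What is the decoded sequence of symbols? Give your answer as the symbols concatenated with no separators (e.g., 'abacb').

Answer: jdoojoojd

Derivation:
Bit 0: prefix='1' (no match yet)
Bit 1: prefix='10' -> emit 'j', reset
Bit 2: prefix='0' (no match yet)
Bit 3: prefix='00' -> emit 'd', reset
Bit 4: prefix='0' (no match yet)
Bit 5: prefix='01' -> emit 'o', reset
Bit 6: prefix='0' (no match yet)
Bit 7: prefix='01' -> emit 'o', reset
Bit 8: prefix='1' (no match yet)
Bit 9: prefix='10' -> emit 'j', reset
Bit 10: prefix='0' (no match yet)
Bit 11: prefix='01' -> emit 'o', reset
Bit 12: prefix='0' (no match yet)
Bit 13: prefix='01' -> emit 'o', reset
Bit 14: prefix='1' (no match yet)
Bit 15: prefix='10' -> emit 'j', reset
Bit 16: prefix='0' (no match yet)
Bit 17: prefix='00' -> emit 'd', reset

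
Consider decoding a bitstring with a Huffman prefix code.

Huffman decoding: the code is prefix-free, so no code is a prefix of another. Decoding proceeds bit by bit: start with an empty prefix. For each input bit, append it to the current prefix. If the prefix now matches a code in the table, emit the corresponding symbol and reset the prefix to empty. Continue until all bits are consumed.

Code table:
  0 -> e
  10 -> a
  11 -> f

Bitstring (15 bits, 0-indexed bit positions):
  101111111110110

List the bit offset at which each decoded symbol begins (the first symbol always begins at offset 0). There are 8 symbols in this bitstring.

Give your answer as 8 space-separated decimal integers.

Bit 0: prefix='1' (no match yet)
Bit 1: prefix='10' -> emit 'a', reset
Bit 2: prefix='1' (no match yet)
Bit 3: prefix='11' -> emit 'f', reset
Bit 4: prefix='1' (no match yet)
Bit 5: prefix='11' -> emit 'f', reset
Bit 6: prefix='1' (no match yet)
Bit 7: prefix='11' -> emit 'f', reset
Bit 8: prefix='1' (no match yet)
Bit 9: prefix='11' -> emit 'f', reset
Bit 10: prefix='1' (no match yet)
Bit 11: prefix='10' -> emit 'a', reset
Bit 12: prefix='1' (no match yet)
Bit 13: prefix='11' -> emit 'f', reset
Bit 14: prefix='0' -> emit 'e', reset

Answer: 0 2 4 6 8 10 12 14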